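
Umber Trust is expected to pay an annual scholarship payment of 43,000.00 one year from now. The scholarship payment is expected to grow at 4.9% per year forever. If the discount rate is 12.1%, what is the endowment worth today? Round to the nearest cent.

Growing perpetuity: P = D₁ / (r − g) = 43,000.0000 / (0.121 − 0.049) = 597,222.22

597222.22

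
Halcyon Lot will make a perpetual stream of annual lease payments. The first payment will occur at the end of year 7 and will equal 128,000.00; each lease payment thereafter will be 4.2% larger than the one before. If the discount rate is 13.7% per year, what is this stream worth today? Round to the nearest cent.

623625.09

Value at end of year 6: C₁ / (r − g) = 128,000.00 / (0.137 − 0.042) = 1,347,368.4211
Discount to today: PV = 1,347,368.4211 / (1 + 0.137)^6 = 1,347,368.4211 / 2.160542 = 623,625.09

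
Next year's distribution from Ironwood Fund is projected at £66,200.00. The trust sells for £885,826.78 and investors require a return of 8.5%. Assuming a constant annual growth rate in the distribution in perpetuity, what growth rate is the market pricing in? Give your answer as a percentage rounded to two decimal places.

P = D₁/(r−g) ⇒ g = r − D₁/P = 0.085 − £66,200.00/£885,826.78 = 0.010268

1.03%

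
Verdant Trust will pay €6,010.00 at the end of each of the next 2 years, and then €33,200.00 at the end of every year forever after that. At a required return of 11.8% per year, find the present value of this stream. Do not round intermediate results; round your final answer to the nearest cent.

PV of 2-year annuity: €6,010.00 × [1 − (1+0.118)^−2] / 0.118 = 10183.96318
Perpetuity value at year 2: €33,200.00 / 0.118 = 281355.93220
PV of perpetuity: 281355.93220 / (1+0.118)^2 = 225098.43175
Total PV = 10183.96318 + 225098.43175 = 235282.39493

€235282.39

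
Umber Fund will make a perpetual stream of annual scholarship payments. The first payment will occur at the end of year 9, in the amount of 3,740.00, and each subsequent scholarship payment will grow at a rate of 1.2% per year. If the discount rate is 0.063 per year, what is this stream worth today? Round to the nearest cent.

Value at end of year 8: C₁ / (r − g) = 3,740.00 / (0.063 − 0.012) = 73,333.3333
Discount to today: PV = 73,333.3333 / (1 + 0.063)^8 = 73,333.3333 / 1.630295 = 44,981.64

44981.64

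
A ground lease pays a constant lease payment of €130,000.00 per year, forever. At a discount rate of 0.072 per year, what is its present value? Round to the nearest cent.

€1805555.56

Level perpetuity: PV = C / r = €130,000.00 / 0.072 = €1,805,555.56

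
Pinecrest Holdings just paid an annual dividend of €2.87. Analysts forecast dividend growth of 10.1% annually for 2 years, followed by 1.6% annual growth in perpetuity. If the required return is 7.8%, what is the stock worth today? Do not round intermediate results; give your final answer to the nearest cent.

D_1 = 3.15987
D_2 = 3.47902
Terminal value at year 2: TV = D_2×(1+g_2)/(r−g_2) = 3.53468/0.062 = 57.01099
P_0 = D_1/(1+r)^1 + D_2/(1+r)^2 + TV/(1+r)^2
    = 2.93123 + 2.99377 + 49.05926 = 54.98427

€54.98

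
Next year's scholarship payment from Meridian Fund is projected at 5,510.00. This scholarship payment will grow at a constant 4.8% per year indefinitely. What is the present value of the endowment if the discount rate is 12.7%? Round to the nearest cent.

69746.84

Growing perpetuity: P = D₁ / (r − g) = 5,510.0000 / (0.127 − 0.048) = 69,746.84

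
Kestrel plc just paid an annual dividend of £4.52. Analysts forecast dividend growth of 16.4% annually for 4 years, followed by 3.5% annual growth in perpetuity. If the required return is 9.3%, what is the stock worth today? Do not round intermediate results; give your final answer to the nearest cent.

£124.96

D_1 = 5.26128
D_2 = 6.12413
D_3 = 7.12849
D_4 = 8.29756
Terminal value at year 4: TV = D_4×(1+g_2)/(r−g_2) = 8.58797/0.058 = 148.06851
P_0 = D_1/(1+r)^1 + D_2/(1+r)^2 + D_3/(1+r)^3 + D_4/(1+r)^4 + TV/(1+r)^4
    = 4.81361 + 5.12630 + 5.45930 + 5.81393 + 103.74856 = 124.96170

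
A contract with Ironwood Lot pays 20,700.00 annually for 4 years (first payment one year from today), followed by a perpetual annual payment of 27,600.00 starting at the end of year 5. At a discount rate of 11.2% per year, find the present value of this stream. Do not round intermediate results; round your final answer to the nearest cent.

PV of 4-year annuity: 20,700.00 × [1 − (1+0.112)^−4] / 0.112 = 63947.35074
Perpetuity value at year 4: 27,600.00 / 0.112 = 246428.57143
PV of perpetuity: 246428.57143 / (1+0.112)^4 = 161165.43711
Total PV = 63947.35074 + 161165.43711 = 225112.78785

225112.79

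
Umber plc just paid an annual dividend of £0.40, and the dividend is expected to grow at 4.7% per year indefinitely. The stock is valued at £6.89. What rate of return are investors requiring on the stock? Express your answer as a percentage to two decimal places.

10.78%

D₁ = £0.40 × 1.047 = £0.4188
P = D₁/(r − g) ⇒ r = D₁/P + g = £0.4188/£6.89 + 0.047 = 0.060784 + 0.047 = 0.107784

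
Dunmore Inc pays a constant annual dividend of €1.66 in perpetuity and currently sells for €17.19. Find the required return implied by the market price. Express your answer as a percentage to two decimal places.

P = C/r ⇒ r = C/P = €1.66/€17.19 = 0.096568

9.66%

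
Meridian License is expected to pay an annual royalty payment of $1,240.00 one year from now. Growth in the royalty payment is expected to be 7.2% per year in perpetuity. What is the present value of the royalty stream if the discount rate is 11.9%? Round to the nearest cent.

Growing perpetuity: P = D₁ / (r − g) = $1,240.0000 / (0.119 − 0.072) = $26,382.98

$26382.98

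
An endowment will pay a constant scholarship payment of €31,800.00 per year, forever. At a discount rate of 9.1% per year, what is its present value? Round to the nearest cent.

€349450.55

Level perpetuity: PV = C / r = €31,800.00 / 0.091 = €349,450.55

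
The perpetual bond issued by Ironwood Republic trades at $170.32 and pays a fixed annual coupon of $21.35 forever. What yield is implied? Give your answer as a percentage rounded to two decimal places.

12.54%

P = C/r ⇒ r = C/P = $21.35/$170.32 = 0.125352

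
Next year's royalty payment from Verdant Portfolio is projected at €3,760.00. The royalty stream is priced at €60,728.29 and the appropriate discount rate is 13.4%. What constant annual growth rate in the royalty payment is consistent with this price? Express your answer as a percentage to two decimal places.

7.21%

P = D₁/(r−g) ⇒ g = r − D₁/P = 0.134 − €3,760.00/€60,728.29 = 0.072085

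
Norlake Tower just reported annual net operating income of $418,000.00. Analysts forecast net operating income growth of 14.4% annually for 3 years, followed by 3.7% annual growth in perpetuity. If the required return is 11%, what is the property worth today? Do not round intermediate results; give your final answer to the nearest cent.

D_1 = 478192.00000
D_2 = 547051.64800
D_3 = 625827.08531
Terminal value at year 3: TV = D_3×(1+g_2)/(r−g_2) = 648982.68747/0.073 = 8890173.80094
P_0 = D_1/(1+r)^1 + D_2/(1+r)^2 + D_3/(1+r)^3 + TV/(1+r)^3
    = 430803.60360 + 443999.38966 + 457599.37096 + 6500418.46151 = 7832820.82574

$7832820.83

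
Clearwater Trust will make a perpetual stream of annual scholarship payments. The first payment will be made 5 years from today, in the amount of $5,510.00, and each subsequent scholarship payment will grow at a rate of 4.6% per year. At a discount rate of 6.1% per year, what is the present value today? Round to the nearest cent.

Value at end of year 4: C₁ / (r − g) = $5,510.00 / (0.061 − 0.046) = $367,333.3333
Discount to today: PV = $367,333.3333 / (1 + 0.061)^4 = $367,333.3333 / 1.267248 = $289,867.02

$289867.02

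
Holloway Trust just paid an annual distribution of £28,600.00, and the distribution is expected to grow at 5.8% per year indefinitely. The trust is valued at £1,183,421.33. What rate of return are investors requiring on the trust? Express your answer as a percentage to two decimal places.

8.36%

D₁ = £28,600.00 × 1.058 = £30,258.8000
P = D₁/(r − g) ⇒ r = D₁/P + g = £30,258.8000/£1,183,421.33 + 0.058 = 0.025569 + 0.058 = 0.083569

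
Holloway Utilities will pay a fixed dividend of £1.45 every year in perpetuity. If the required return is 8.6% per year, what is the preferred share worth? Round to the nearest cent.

£16.86

Level perpetuity: PV = C / r = £1.45 / 0.086 = £16.86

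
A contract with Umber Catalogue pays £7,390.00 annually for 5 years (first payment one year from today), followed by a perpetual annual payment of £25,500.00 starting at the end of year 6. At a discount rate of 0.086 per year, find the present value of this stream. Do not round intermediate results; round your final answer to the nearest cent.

£225332.83

PV of 5-year annuity: £7,390.00 × [1 − (1+0.086)^−5] / 0.086 = 29045.35064
Perpetuity value at year 5: £25,500.00 / 0.086 = 296511.62791
PV of perpetuity: 296511.62791 / (1+0.086)^5 = 196287.48157
Total PV = 29045.35064 + 196287.48157 = 225332.83222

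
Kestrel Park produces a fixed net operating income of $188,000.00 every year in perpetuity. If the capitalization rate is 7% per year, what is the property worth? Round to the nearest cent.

$2685714.29

Level perpetuity: PV = C / r = $188,000.00 / 0.07 = $2,685,714.29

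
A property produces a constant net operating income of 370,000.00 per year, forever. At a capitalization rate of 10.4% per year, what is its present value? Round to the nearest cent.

Level perpetuity: PV = C / r = 370,000.00 / 0.104 = 3,557,692.31

3557692.31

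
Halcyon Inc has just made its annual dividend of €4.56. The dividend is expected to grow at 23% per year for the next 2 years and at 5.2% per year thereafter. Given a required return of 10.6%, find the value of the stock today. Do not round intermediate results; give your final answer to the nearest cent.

D_1 = 5.60880
D_2 = 6.89882
Terminal value at year 2: TV = D_2×(1+g_2)/(r−g_2) = 7.25756/0.054 = 134.39931
P_0 = D_1/(1+r)^1 + D_2/(1+r)^2 + TV/(1+r)^2
    = 5.07125 + 5.63981 + 109.87194 = 120.58300

€120.58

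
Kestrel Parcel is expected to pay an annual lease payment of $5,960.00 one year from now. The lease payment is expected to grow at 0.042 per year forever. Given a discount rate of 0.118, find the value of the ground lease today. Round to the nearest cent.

Growing perpetuity: P = D₁ / (r − g) = $5,960.0000 / (0.118 − 0.042) = $78,421.05

$78421.05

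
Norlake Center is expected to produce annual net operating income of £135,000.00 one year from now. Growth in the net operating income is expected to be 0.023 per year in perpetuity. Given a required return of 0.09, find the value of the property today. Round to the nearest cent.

Growing perpetuity: P = D₁ / (r − g) = £135,000.0000 / (0.09 − 0.023) = £2,014,925.37

£2014925.37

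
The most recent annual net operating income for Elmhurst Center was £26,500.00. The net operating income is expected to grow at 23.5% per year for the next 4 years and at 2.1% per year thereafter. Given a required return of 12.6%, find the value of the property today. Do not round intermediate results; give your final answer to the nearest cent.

D_1 = 32727.50000
D_2 = 40418.46250
D_3 = 49916.80119
D_4 = 61647.24947
Terminal value at year 4: TV = D_4×(1+g_2)/(r−g_2) = 62941.84171/0.105 = 599446.11148
P_0 = D_1/(1+r)^1 + D_2/(1+r)^2 + D_3/(1+r)^3 + D_4/(1+r)^4 + TV/(1+r)^4
    = 29065.27531 + 31878.87656 + 34964.84241 + 38349.53852 + 372903.60792 = 507162.14073

£507162.14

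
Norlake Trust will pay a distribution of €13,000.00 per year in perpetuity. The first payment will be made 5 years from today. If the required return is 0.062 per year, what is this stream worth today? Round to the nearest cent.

€164836.58

Value at end of year 4: C / r = €13,000.00 / 0.062 = €209,677.4194
Discount to today: PV = €209,677.4194 / (1 + 0.062)^4 = €209,677.4194 / 1.272032 = €164,836.58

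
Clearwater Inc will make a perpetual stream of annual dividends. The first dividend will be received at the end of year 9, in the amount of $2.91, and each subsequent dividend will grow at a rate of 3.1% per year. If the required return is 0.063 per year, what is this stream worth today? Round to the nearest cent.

$55.78

Value at end of year 8: C₁ / (r − g) = $2.91 / (0.063 − 0.031) = $90.9375
Discount to today: PV = $90.9375 / (1 + 0.063)^8 = $90.9375 / 1.630295 = $55.78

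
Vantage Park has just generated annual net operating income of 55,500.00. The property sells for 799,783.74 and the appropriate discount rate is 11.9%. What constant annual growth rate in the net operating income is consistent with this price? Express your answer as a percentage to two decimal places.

P = D₀(1+g)/(r−g) ⇒ P(r−g) = D₀(1+g) ⇒ g(P+D₀) = P·r − D₀
g = (P·r − D₀)/(P + D₀) = (799,783.74×0.119 − 55,500.00) / (799,783.74 + 55,500.00) = 0.046387

4.64%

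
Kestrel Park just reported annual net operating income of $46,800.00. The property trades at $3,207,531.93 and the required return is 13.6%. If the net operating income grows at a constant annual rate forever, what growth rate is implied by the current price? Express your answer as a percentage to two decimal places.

11.97%

P = D₀(1+g)/(r−g) ⇒ P(r−g) = D₀(1+g) ⇒ g(P+D₀) = P·r − D₀
g = (P·r − D₀)/(P + D₀) = ($3,207,531.93×0.136 − $46,800.00) / ($3,207,531.93 + $46,800.00) = 0.119663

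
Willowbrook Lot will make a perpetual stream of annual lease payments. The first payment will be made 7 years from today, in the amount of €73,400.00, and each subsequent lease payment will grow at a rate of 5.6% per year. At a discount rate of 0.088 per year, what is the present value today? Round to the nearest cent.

Value at end of year 6: C₁ / (r − g) = €73,400.00 / (0.088 − 0.056) = €2,293,750.0000
Discount to today: PV = €2,293,750.0000 / (1 + 0.088)^6 = €2,293,750.0000 / 1.658721 = €1,382,842.47

€1382842.47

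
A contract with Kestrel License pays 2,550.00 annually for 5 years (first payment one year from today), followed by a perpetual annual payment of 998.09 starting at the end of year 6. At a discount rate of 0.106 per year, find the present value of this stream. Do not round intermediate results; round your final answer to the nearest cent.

PV of 5-year annuity: 2,550.00 × [1 − (1+0.106)^−5] / 0.106 = 9520.14301
Perpetuity value at year 5: 998.09 / 0.106 = 9415.94340
PV of perpetuity: 9415.94340 / (1+0.106)^5 = 5689.68475
Total PV = 9520.14301 + 5689.68475 = 15209.82777

15209.83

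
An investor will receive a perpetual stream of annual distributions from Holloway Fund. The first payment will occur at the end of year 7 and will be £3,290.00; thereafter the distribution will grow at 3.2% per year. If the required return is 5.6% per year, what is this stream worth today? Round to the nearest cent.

£98855.57

Value at end of year 6: C₁ / (r − g) = £3,290.00 / (0.056 − 0.032) = £137,083.3333
Discount to today: PV = £137,083.3333 / (1 + 0.056)^6 = £137,083.3333 / 1.386703 = £98,855.57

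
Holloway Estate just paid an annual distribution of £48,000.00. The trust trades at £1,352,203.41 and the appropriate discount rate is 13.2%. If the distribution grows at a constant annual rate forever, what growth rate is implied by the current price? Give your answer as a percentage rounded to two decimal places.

9.32%

P = D₀(1+g)/(r−g) ⇒ P(r−g) = D₀(1+g) ⇒ g(P+D₀) = P·r − D₀
g = (P·r − D₀)/(P + D₀) = (£1,352,203.41×0.132 − £48,000.00) / (£1,352,203.41 + £48,000.00) = 0.093194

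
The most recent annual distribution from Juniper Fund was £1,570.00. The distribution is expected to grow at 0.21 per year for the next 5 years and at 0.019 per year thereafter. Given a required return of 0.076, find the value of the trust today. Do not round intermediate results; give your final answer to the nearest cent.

D_1 = 1899.70000
D_2 = 2298.63700
D_3 = 2781.35077
D_4 = 3365.43443
D_5 = 4072.17566
Terminal value at year 5: TV = D_5×(1+g_2)/(r−g_2) = 4149.54700/0.057 = 72799.07017
P_0 = D_1/(1+r)^1 + D_2/(1+r)^2 + D_3/(1+r)^3 + D_4/(1+r)^4 + D_5/(1+r)^5 + TV/(1+r)^5
    = 1765.52045 + 1985.39009 + 2232.64128 + 2510.68396 + 2823.35278 + 50473.62255 = 61791.21111

£61791.21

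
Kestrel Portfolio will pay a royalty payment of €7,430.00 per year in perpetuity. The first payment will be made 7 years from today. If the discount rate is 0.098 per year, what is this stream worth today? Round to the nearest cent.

Value at end of year 6: C / r = €7,430.00 / 0.098 = €75,816.3265
Discount to today: PV = €75,816.3265 / (1 + 0.098)^6 = €75,816.3265 / 1.752323 = €43,266.19

€43266.19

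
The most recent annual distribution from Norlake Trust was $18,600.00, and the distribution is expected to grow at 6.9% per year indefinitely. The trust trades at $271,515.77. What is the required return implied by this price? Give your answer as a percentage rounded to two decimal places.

14.22%

D₁ = $18,600.00 × 1.069 = $19,883.4000
P = D₁/(r − g) ⇒ r = D₁/P + g = $19,883.4000/$271,515.77 + 0.069 = 0.073231 + 0.069 = 0.142231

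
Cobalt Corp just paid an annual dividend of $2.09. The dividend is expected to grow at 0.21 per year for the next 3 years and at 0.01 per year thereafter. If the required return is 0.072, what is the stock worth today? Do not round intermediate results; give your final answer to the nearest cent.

D_1 = 2.52890
D_2 = 3.05997
D_3 = 3.70256
Terminal value at year 3: TV = D_3×(1+g_2)/(r−g_2) = 3.73959/0.062 = 60.31594
P_0 = D_1/(1+r)^1 + D_2/(1+r)^2 + D_3/(1+r)^3 + TV/(1+r)^3
    = 2.35905 + 2.66273 + 3.00551 + 48.96071 = 56.98800

$56.99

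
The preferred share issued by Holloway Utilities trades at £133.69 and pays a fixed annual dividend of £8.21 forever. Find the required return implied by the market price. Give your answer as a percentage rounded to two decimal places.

P = C/r ⇒ r = C/P = £8.21/£133.69 = 0.061411

6.14%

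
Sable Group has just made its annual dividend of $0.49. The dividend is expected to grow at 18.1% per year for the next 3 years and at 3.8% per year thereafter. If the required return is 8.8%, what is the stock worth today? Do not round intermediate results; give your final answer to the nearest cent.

D_1 = 0.57869
D_2 = 0.68343
D_3 = 0.80713
Terminal value at year 3: TV = D_3×(1+g_2)/(r−g_2) = 0.83781/0.05 = 16.75611
P_0 = D_1/(1+r)^1 + D_2/(1+r)^2 + D_3/(1+r)^3 + TV/(1+r)^3
    = 0.53188 + 0.57735 + 0.62670 + 13.01027 = 14.74621

$14.75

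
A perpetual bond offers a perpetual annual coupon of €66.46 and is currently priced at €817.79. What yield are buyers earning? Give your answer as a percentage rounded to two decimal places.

P = C/r ⇒ r = C/P = €66.46/€817.79 = 0.081268

8.13%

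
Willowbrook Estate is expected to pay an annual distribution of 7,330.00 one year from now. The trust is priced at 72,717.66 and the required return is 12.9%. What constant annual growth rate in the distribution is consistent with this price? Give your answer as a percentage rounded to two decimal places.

2.82%

P = D₁/(r−g) ⇒ g = r − D₁/P = 0.129 − 7,330.00/72,717.66 = 0.028199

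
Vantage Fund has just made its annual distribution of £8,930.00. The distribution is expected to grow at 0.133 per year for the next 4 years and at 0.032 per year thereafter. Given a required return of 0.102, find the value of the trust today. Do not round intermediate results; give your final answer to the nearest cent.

D_1 = 10117.69000
D_2 = 11463.34277
D_3 = 12987.96736
D_4 = 14715.36702
Terminal value at year 4: TV = D_4×(1+g_2)/(r−g_2) = 15186.25876/0.07 = 216946.55374
P_0 = D_1/(1+r)^1 + D_2/(1+r)^2 + D_3/(1+r)^3 + D_4/(1+r)^4 + TV/(1+r)^4
    = 9181.20690 + 9439.48041 + 9705.01933 + 9978.02805 + 147104.64204 = 185408.37673

£185408.38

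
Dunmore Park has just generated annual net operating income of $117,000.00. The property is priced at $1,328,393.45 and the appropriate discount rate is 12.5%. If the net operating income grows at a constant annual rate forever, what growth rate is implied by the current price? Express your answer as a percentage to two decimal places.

P = D₀(1+g)/(r−g) ⇒ P(r−g) = D₀(1+g) ⇒ g(P+D₀) = P·r − D₀
g = (P·r − D₀)/(P + D₀) = ($1,328,393.45×0.125 − $117,000.00) / ($1,328,393.45 + $117,000.00) = 0.033935

3.39%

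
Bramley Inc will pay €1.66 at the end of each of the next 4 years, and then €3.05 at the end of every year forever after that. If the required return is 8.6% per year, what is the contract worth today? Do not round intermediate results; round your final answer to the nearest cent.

€30.92

PV of 4-year annuity: €1.66 × [1 − (1+0.086)^−4] / 0.086 = 5.42549
Perpetuity value at year 4: €3.05 / 0.086 = 35.46512
PV of perpetuity: 35.46512 / (1+0.086)^4 = 25.49659
Total PV = 5.42549 + 25.49659 = 30.92208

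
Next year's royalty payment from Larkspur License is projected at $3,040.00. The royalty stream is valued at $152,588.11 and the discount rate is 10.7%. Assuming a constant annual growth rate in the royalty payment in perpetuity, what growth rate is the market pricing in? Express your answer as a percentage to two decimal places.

8.71%

P = D₁/(r−g) ⇒ g = r − D₁/P = 0.107 − $3,040.00/$152,588.11 = 0.087077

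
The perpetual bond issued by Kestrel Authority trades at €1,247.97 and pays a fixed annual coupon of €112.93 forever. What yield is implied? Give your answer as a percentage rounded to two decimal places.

P = C/r ⇒ r = C/P = €112.93/€1,247.97 = 0.090491

9.05%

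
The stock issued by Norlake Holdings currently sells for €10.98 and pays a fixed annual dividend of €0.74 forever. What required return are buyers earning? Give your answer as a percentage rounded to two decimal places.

6.74%

P = C/r ⇒ r = C/P = €0.74/€10.98 = 0.067395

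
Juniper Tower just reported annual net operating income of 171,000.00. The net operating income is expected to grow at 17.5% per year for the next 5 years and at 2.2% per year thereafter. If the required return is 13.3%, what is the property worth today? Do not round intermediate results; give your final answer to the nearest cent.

2843619.71

D_1 = 200925.00000
D_2 = 236086.87500
D_3 = 277402.07812
D_4 = 325947.44180
D_5 = 382988.24411
Terminal value at year 5: TV = D_5×(1+g_2)/(r−g_2) = 391413.98548/0.111 = 3526252.12146
P_0 = D_1/(1+r)^1 + D_2/(1+r)^2 + D_3/(1+r)^3 + D_4/(1+r)^4 + D_5/(1+r)^5 + TV/(1+r)^5
    = 177338.92321 + 183912.82857 + 190730.42681 + 197800.75155 + 205133.17129 + 1888703.61309 = 2843619.71452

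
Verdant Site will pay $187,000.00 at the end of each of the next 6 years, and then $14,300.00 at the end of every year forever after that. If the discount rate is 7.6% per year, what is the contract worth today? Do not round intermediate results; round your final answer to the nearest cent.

$996310.42

PV of 6-year annuity: $187,000.00 × [1 − (1+0.076)^−6] / 0.076 = 875069.61340
Perpetuity value at year 6: $14,300.00 / 0.076 = 188157.89474
PV of perpetuity: 188157.89474 / (1+0.076)^6 = 121240.80665
Total PV = 875069.61340 + 121240.80665 = 996310.42006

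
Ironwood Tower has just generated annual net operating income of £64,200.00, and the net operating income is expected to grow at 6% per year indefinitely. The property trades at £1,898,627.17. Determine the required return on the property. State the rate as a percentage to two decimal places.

9.58%

D₁ = £64,200.00 × 1.06 = £68,052.0000
P = D₁/(r − g) ⇒ r = D₁/P + g = £68,052.0000/£1,898,627.17 + 0.06 = 0.035843 + 0.06 = 0.095843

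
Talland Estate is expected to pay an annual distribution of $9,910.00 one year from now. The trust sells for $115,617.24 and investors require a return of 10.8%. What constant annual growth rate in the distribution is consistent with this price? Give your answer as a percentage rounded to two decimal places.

P = D₁/(r−g) ⇒ g = r − D₁/P = 0.108 − $9,910.00/$115,617.24 = 0.022286

2.23%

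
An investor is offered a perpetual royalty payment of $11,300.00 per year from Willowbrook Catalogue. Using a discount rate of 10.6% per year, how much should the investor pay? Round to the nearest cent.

Level perpetuity: PV = C / r = $11,300.00 / 0.106 = $106,603.77

$106603.77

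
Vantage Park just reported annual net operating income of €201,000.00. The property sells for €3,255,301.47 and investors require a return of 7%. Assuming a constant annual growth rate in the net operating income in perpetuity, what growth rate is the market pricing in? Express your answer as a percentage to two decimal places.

0.78%

P = D₀(1+g)/(r−g) ⇒ P(r−g) = D₀(1+g) ⇒ g(P+D₀) = P·r − D₀
g = (P·r − D₀)/(P + D₀) = (€3,255,301.47×0.07 − €201,000.00) / (€3,255,301.47 + €201,000.00) = 0.007775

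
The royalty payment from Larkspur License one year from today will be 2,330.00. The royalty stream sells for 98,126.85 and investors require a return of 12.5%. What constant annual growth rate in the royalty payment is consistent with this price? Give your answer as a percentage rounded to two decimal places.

P = D₁/(r−g) ⇒ g = r − D₁/P = 0.125 − 2,330.00/98,126.85 = 0.101255

10.13%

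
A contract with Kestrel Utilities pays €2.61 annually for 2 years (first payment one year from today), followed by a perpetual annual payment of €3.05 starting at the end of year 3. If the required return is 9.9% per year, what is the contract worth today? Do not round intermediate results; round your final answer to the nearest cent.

€30.04

PV of 2-year annuity: €2.61 × [1 − (1+0.099)^−2] / 0.099 = 4.53584
Perpetuity value at year 2: €3.05 / 0.099 = 30.80808
PV of perpetuity: 30.80808 / (1+0.099)^2 = 25.50758
Total PV = 4.53584 + 25.50758 = 30.04342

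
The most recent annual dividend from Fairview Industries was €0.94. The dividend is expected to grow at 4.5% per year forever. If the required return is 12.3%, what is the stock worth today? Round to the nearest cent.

D₁ = D₀ × (1 + g) = €0.94 × 1.045 = €0.9823
Growing perpetuity: P = D₁ / (r − g) = €0.9823 / (0.123 − 0.045) = €12.59

€12.59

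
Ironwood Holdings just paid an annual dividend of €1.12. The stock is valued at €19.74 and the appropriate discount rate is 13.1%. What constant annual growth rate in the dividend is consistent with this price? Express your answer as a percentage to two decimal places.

7.03%

P = D₀(1+g)/(r−g) ⇒ P(r−g) = D₀(1+g) ⇒ g(P+D₀) = P·r − D₀
g = (P·r − D₀)/(P + D₀) = (€19.74×0.131 − €1.12) / (€19.74 + €1.12) = 0.070275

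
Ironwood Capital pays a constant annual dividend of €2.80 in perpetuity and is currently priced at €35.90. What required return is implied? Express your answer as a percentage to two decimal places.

P = C/r ⇒ r = C/P = €2.80/€35.90 = 0.077994

7.80%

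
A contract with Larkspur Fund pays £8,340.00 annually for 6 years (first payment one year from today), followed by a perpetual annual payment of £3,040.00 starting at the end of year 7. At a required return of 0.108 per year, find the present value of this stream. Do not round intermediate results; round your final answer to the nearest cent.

PV of 6-year annuity: £8,340.00 × [1 − (1+0.108)^−6] / 0.108 = 35486.90366
Perpetuity value at year 6: £3,040.00 / 0.108 = 28148.14815
PV of perpetuity: 28148.14815 / (1+0.108)^6 = 15212.87391
Total PV = 35486.90366 + 15212.87391 = 50699.77757

£50699.78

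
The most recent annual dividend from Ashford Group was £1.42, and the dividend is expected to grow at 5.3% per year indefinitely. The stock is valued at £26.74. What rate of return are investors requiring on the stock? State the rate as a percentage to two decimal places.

10.89%

D₁ = £1.42 × 1.053 = £1.4953
P = D₁/(r − g) ⇒ r = D₁/P + g = £1.4953/£26.74 + 0.053 = 0.055918 + 0.053 = 0.108918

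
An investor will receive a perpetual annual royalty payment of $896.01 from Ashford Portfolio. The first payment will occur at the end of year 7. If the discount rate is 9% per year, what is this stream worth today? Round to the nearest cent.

Value at end of year 6: C / r = $896.01 / 0.09 = $9,955.6667
Discount to today: PV = $9,955.6667 / (1 + 0.09)^6 = $9,955.6667 / 1.677100 = $5,936.24

$5936.24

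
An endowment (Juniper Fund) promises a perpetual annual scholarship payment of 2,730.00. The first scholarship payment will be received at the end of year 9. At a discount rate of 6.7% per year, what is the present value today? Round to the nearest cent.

Value at end of year 8: C / r = 2,730.00 / 0.067 = 40,746.2687
Discount to today: PV = 40,746.2687 / (1 + 0.067)^8 = 40,746.2687 / 1.680023 = 24,253.39

24253.39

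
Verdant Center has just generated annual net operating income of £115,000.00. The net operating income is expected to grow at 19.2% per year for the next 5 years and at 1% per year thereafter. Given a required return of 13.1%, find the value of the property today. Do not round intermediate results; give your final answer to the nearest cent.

£1923255.72

D_1 = 137080.00000
D_2 = 163399.36000
D_3 = 194772.03712
D_4 = 232168.26825
D_5 = 276744.57575
Terminal value at year 5: TV = D_5×(1+g_2)/(r−g_2) = 279512.02151/0.121 = 2310016.70668
P_0 = D_1/(1+r)^1 + D_2/(1+r)^2 + D_3/(1+r)^3 + D_4/(1+r)^4 + D_5/(1+r)^5 + TV/(1+r)^5
    = 121202.47569 + 127739.47924 + 134629.05327 + 141890.21353 + 149543.00135 + 1248251.49886 = 1923255.72193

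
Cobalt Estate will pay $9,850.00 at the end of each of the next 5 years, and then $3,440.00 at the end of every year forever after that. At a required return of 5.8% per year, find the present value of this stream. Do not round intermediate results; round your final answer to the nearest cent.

PV of 5-year annuity: $9,850.00 × [1 − (1+0.058)^−5] / 0.058 = 41718.51032
Perpetuity value at year 5: $3,440.00 / 0.058 = 59310.34483
PV of perpetuity: 59310.34483 / (1+0.058)^5 = 44740.63158
Total PV = 41718.51032 + 44740.63158 = 86459.14190

$86459.14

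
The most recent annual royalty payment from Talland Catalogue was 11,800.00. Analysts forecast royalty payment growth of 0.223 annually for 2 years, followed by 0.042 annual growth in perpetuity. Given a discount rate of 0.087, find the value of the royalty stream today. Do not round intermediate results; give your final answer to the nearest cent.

D_1 = 14431.40000
D_2 = 17649.60220
Terminal value at year 2: TV = D_2×(1+g_2)/(r−g_2) = 18390.88549/0.045 = 408686.34428
P_0 = D_1/(1+r)^1 + D_2/(1+r)^2 + TV/(1+r)^2
    = 13276.35695 + 14937.42828 + 345884.45049 = 374098.23572

374098.24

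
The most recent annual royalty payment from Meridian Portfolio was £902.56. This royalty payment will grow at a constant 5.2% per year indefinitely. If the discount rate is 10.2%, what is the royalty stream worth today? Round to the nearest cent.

£18989.86

D₁ = D₀ × (1 + g) = £902.56 × 1.052 = £949.4931
Growing perpetuity: P = D₁ / (r − g) = £949.4931 / (0.102 − 0.052) = £18,989.86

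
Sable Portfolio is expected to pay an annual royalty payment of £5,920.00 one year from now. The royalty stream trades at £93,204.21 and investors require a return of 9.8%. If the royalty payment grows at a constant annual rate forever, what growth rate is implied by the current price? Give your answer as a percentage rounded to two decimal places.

3.45%

P = D₁/(r−g) ⇒ g = r − D₁/P = 0.098 − £5,920.00/£93,204.21 = 0.034484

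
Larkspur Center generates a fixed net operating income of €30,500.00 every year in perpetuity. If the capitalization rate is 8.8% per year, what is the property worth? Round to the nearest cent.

€346590.91

Level perpetuity: PV = C / r = €30,500.00 / 0.088 = €346,590.91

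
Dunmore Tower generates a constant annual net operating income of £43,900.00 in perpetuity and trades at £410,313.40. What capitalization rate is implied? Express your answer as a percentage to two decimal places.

10.70%

P = C/r ⇒ r = C/P = £43,900.00/£410,313.40 = 0.106991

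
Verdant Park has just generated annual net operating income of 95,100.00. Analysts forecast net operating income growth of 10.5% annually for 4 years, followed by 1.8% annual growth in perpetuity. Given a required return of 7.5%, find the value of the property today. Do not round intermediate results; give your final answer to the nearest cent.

2303823.12

D_1 = 105085.50000
D_2 = 116119.47750
D_3 = 128312.02264
D_4 = 141784.78501
Terminal value at year 4: TV = D_4×(1+g_2)/(r−g_2) = 144336.91114/0.057 = 2532226.51131
P_0 = D_1/(1+r)^1 + D_2/(1+r)^2 + D_3/(1+r)^3 + D_4/(1+r)^4 + TV/(1+r)^4
    = 97753.95349 + 100481.97080 + 103286.11882 + 106168.52213 + 1896132.55318 = 2303823.11842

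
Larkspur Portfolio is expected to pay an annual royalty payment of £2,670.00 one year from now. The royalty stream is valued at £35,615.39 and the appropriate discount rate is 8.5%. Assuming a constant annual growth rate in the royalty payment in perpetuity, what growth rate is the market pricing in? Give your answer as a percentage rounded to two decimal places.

1.00%

P = D₁/(r−g) ⇒ g = r − D₁/P = 0.085 − £2,670.00/£35,615.39 = 0.010032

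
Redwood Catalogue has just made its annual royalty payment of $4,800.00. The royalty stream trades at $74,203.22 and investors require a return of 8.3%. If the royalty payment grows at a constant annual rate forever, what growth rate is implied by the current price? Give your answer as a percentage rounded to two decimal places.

1.72%

P = D₀(1+g)/(r−g) ⇒ P(r−g) = D₀(1+g) ⇒ g(P+D₀) = P·r − D₀
g = (P·r − D₀)/(P + D₀) = ($74,203.22×0.083 − $4,800.00) / ($74,203.22 + $4,800.00) = 0.017200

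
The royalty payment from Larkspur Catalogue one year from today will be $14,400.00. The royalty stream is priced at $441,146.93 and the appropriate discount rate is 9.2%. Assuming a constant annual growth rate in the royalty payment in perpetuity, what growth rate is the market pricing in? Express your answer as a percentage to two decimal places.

5.94%

P = D₁/(r−g) ⇒ g = r − D₁/P = 0.092 − $14,400.00/$441,146.93 = 0.059358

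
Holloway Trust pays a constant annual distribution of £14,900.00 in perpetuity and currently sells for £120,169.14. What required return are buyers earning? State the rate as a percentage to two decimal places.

P = C/r ⇒ r = C/P = £14,900.00/£120,169.14 = 0.123992

12.40%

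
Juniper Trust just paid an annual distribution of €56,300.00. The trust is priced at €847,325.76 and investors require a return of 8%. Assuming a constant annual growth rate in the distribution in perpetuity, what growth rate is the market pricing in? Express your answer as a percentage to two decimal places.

1.27%

P = D₀(1+g)/(r−g) ⇒ P(r−g) = D₀(1+g) ⇒ g(P+D₀) = P·r − D₀
g = (P·r − D₀)/(P + D₀) = (€847,325.76×0.08 − €56,300.00) / (€847,325.76 + €56,300.00) = 0.012711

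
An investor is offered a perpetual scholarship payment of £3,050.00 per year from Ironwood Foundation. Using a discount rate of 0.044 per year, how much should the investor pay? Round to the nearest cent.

Level perpetuity: PV = C / r = £3,050.00 / 0.044 = £69,318.18

£69318.18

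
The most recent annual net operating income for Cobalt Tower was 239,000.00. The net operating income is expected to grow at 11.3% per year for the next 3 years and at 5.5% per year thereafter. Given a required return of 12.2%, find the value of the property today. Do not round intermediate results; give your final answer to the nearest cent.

D_1 = 266007.00000
D_2 = 296065.79100
D_3 = 329521.22538
Terminal value at year 3: TV = D_3×(1+g_2)/(r−g_2) = 347644.89278/0.067 = 5188729.74297
P_0 = D_1/(1+r)^1 + D_2/(1+r)^2 + D_3/(1+r)^3 + TV/(1+r)^3
    = 237082.88770 + 235181.15331 + 233294.67347 + 3673520.60461 = 4379079.31908

4379079.32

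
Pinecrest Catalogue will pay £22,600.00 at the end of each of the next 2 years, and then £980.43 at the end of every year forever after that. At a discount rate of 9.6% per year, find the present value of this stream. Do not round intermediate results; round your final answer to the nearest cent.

£47936.77

PV of 2-year annuity: £22,600.00 × [1 − (1+0.096)^−2] / 0.096 = 39434.70616
Perpetuity value at year 2: £980.43 / 0.096 = 10212.81250
PV of perpetuity: 10212.81250 / (1+0.096)^2 = 8502.06166
Total PV = 39434.70616 + 8502.06166 = 47936.76783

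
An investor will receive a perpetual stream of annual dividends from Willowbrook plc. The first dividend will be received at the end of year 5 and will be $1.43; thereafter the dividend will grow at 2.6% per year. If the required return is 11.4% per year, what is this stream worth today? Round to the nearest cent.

Value at end of year 4: C₁ / (r − g) = $1.43 / (0.114 − 0.026) = $16.2500
Discount to today: PV = $16.2500 / (1 + 0.114)^4 = $16.2500 / 1.540071 = $10.55

$10.55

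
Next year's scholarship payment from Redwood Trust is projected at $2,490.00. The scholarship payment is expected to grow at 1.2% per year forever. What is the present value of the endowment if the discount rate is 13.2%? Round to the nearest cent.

Growing perpetuity: P = D₁ / (r − g) = $2,490.0000 / (0.132 − 0.012) = $20,750.00

$20750.00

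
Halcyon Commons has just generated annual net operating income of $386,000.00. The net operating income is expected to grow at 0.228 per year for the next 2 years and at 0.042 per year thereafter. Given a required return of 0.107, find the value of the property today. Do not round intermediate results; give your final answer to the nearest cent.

$8517717.24

D_1 = 474008.00000
D_2 = 582081.82400
Terminal value at year 2: TV = D_2×(1+g_2)/(r−g_2) = 606529.26061/0.065 = 9331219.39397
P_0 = D_1/(1+r)^1 + D_2/(1+r)^2 + TV/(1+r)^2
    = 428191.50858 + 474994.73581 + 7614530.99555 = 8517717.23994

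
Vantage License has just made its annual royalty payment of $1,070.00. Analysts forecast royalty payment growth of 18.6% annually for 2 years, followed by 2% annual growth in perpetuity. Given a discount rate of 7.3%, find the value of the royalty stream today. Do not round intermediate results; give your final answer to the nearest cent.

D_1 = 1269.02000
D_2 = 1505.05772
Terminal value at year 2: TV = D_2×(1+g_2)/(r−g_2) = 1535.15887/0.053 = 28965.26178
P_0 = D_1/(1+r)^1 + D_2/(1+r)^2 + TV/(1+r)^2
    = 1182.68406 + 1307.23513 + 25158.11013 = 27648.02933

$27648.03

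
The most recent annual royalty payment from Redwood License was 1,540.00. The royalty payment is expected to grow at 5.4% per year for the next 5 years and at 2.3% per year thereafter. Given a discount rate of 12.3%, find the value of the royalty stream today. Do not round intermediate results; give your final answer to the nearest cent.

17865.35

D_1 = 1623.16000
D_2 = 1710.81064
D_3 = 1803.19441
D_4 = 1900.56691
D_5 = 2003.19753
Terminal value at year 5: TV = D_5×(1+g_2)/(r−g_2) = 2049.27107/0.1 = 20492.71069
P_0 = D_1/(1+r)^1 + D_2/(1+r)^2 + D_3/(1+r)^3 + D_4/(1+r)^4 + D_5/(1+r)^5 + TV/(1+r)^5
    = 1445.37845 + 1356.57069 + 1273.21951 + 1194.98964 + 1121.56641 + 11473.62437 = 17865.34907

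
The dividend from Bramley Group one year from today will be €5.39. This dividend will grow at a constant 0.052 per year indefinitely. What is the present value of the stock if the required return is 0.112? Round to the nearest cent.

€89.83

Growing perpetuity: P = D₁ / (r − g) = €5.3900 / (0.112 − 0.052) = €89.83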